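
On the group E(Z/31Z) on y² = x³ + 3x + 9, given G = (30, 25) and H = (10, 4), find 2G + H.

O

First 2G:
Repeated addition: build up to 2G.
2G: tangent at (30, 25): λ = (3·30² + 3)/(2·25) ≡ 6/19. 19⁻¹ ≡ 18 (mod 31), so λ ≡ 6·18 ≡ 15.
  x = λ² - 30 - 30 = 225 - 60 ≡ 10; y = λ·(30 - 10) - 25 ≡ 27. → (10, 27)
2G = (10, 27).
Finally 2G + H:
(10, 27) + (10, 4): same x and y₁ ≡ -y₂, so the sum is O.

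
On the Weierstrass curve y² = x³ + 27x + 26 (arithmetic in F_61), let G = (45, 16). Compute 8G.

Double-and-add on 8 = (1000)₂. Start with G = (45, 16) for the leading 1-bit.
double: tangent at (45, 16): λ = (3·45² + 27)/(2·16) ≡ 2/32. 32⁻¹ ≡ 21 (mod 61), so λ ≡ 2·21 ≡ 42.
  x = λ² - 45 - 45 = 1764 - 90 ≡ 27; y = λ·(45 - 27) - 16 ≡ 8. → (27, 8)
double: tangent at (27, 8): λ = (3·27² + 27)/(2·8) ≡ 18/16. 16⁻¹ ≡ 42 (mod 61) since 16·42 = 672 ≡ 1, so λ ≡ 18·42 ≡ 24.
  x = λ² - 27 - 27 = 576 - 54 ≡ 34; y = λ·(27 - 34) - 8 ≡ 7. → (34, 7)
double: tangent at (34, 7): λ = (3·34² + 27)/(2·7) ≡ 18/14. 14⁻¹ ≡ 48 (mod 61) since 14·48 = 672 ≡ 1, so λ ≡ 18·48 ≡ 10.
  x = λ² - 34 - 34 = 100 - 68 ≡ 32; y = λ·(34 - 32) - 7 ≡ 13. → (32, 13)

(32, 13)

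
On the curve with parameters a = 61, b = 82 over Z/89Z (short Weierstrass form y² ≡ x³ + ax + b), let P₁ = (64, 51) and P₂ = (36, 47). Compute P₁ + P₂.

(9, 84)

(64, 51) + (36, 47). λ = (47 - 51)/(36 - 64) ≡ 85/61 mod 89. 61⁻¹ ≡ 54 (mod 89), so λ ≡ 51.
  x = λ² - 64 - 36 = 2601 - 100 ≡ 9; y = λ·(64 - 9) - 51 ≡ 84. → (9, 84)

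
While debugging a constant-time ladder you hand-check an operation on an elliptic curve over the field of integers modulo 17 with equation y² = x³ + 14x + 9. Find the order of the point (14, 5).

2P: tangent at (14, 5): λ = (3·14² + 14)/(2·5) ≡ 7/10. 10⁻¹ ≡ 12 (mod 17), so λ ≡ 7·12 ≡ 16.
  x = λ² - 14 - 14 = 256 - 28 ≡ 7; y = λ·(14 - 7) - 5 ≡ 5. → (7, 5)
3P: (7, 5) + (14, 5). λ = (5 - 5)/(14 - 7) ≡ 0/7 mod 17. 7⁻¹ ≡ 5 (mod 17), so λ ≡ 0.
  x = λ² - 7 - 14 = 0 - 21 ≡ 13; y = λ·(7 - 13) - 5 ≡ 12. → (13, 12)
4P: (13, 12) + (14, 5). λ = (5 - 12)/(14 - 13) ≡ 10/1 mod 17. 1⁻¹ ≡ 1 (mod 17), so λ ≡ 10.
  x = λ² - 13 - 14 = 100 - 27 ≡ 5; y = λ·(13 - 5) - 12 ≡ 0. → (5, 0)
5P: (5, 0) + (14, 5). λ = (5 - 0)/(14 - 5) ≡ 5/9 mod 17. 9⁻¹ ≡ 2 (mod 17), so λ ≡ 10.
  x = λ² - 5 - 14 = 100 - 19 ≡ 13; y = λ·(5 - 13) - 0 ≡ 5. → (13, 5)
6P: (13, 5) + (14, 5). λ = (5 - 5)/(14 - 13) ≡ 0/1 mod 17. 1⁻¹ ≡ 1 (mod 17), so λ ≡ 0.
  x = λ² - 13 - 14 = 0 - 27 ≡ 7; y = λ·(13 - 7) - 5 ≡ 12. → (7, 12)
7P: (7, 12) + (14, 5). λ = (5 - 12)/(14 - 7) ≡ 10/7 mod 17. 7⁻¹ ≡ 5 (mod 17), so λ ≡ 16.
  x = λ² - 7 - 14 = 256 - 21 ≡ 14; y = λ·(7 - 14) - 12 ≡ 12. → (14, 12)
8P: (14, 12) + (14, 5): same x and y₁ ≡ -y₂, so the sum is O.
8P = O, so the order is 8.

8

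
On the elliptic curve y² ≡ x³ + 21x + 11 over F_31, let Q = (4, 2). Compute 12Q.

(7, 25)

Repeated addition: build up to 12Q.
2Q: tangent at (4, 2): λ = (3·4² + 21)/(2·2) ≡ 7/4. 4⁻¹ ≡ 8 (mod 31), so λ ≡ 7·8 ≡ 25.
  x = λ² - 4 - 4 = 625 - 8 ≡ 28; y = λ·(4 - 28) - 2 ≡ 18. → (28, 18)
3Q: (28, 18) + (4, 2). λ = (2 - 18)/(4 - 28) ≡ 15/7 mod 31. 7⁻¹ ≡ 9 (mod 31), so λ ≡ 11.
  x = λ² - 28 - 4 = 121 - 32 ≡ 27; y = λ·(28 - 27) - 18 ≡ 24. → (27, 24)
4Q: (27, 24) + (4, 2). λ = (2 - 24)/(4 - 27) ≡ 9/8 mod 31. 8⁻¹ ≡ 4 (mod 31) since 8·4 = 32 ≡ 1, so λ ≡ 5.
  x = λ² - 27 - 4 = 25 - 31 ≡ 25; y = λ·(27 - 25) - 24 ≡ 17. → (25, 17)
5Q: (25, 17) + (4, 2). λ = (2 - 17)/(4 - 25) ≡ 16/10 mod 31. 10⁻¹ ≡ 28 (mod 31) since 10·28 = 280 ≡ 1, so λ ≡ 14.
  x = λ² - 25 - 4 = 196 - 29 ≡ 12; y = λ·(25 - 12) - 17 ≡ 10. → (12, 10)
6Q: (12, 10) + (4, 2). λ = (2 - 10)/(4 - 12) ≡ 23/23 mod 31. 23⁻¹ ≡ 27 (mod 31), so λ ≡ 1.
  x = λ² - 12 - 4 = 1 - 16 ≡ 16; y = λ·(12 - 16) - 10 ≡ 17. → (16, 17)
7Q: (16, 17) + (4, 2). λ = (2 - 17)/(4 - 16) ≡ 16/19 mod 31. 19⁻¹ ≡ 18 (mod 31), so λ ≡ 9.
  x = λ² - 16 - 4 = 81 - 20 ≡ 30; y = λ·(16 - 30) - 17 ≡ 12. → (30, 12)
8Q: (30, 12) + (4, 2). λ = (2 - 12)/(4 - 30) ≡ 21/5 mod 31. 5⁻¹ ≡ 25 (mod 31) since 5·25 = 125 ≡ 1, so λ ≡ 29.
  x = λ² - 30 - 4 = 841 - 34 ≡ 1; y = λ·(30 - 1) - 12 ≡ 23. → (1, 23)
9Q: (1, 23) + (4, 2). λ = (2 - 23)/(4 - 1) ≡ 10/3 mod 31. 3⁻¹ ≡ 21 (mod 31) since 3·21 = 63 ≡ 1, so λ ≡ 24.
  x = λ² - 1 - 4 = 576 - 5 ≡ 13; y = λ·(1 - 13) - 23 ≡ 30. → (13, 30)
10Q: (13, 30) + (4, 2). λ = (2 - 30)/(4 - 13) ≡ 3/22 mod 31. 22⁻¹ ≡ 24 (mod 31), so λ ≡ 10.
  x = λ² - 13 - 4 = 100 - 17 ≡ 21; y = λ·(13 - 21) - 30 ≡ 14. → (21, 14)
11Q: (21, 14) + (4, 2). λ = (2 - 14)/(4 - 21) ≡ 19/14 mod 31. 14⁻¹ ≡ 20 (mod 31), so λ ≡ 8.
  x = λ² - 21 - 4 = 64 - 25 ≡ 8; y = λ·(21 - 8) - 14 ≡ 28. → (8, 28)
12Q: (8, 28) + (4, 2). λ = (2 - 28)/(4 - 8) ≡ 5/27 mod 31. 27⁻¹ ≡ 23 (mod 31) since 27·23 = 621 ≡ 1, so λ ≡ 22.
  x = λ² - 8 - 4 = 484 - 12 ≡ 7; y = λ·(8 - 7) - 28 ≡ 25. → (7, 25)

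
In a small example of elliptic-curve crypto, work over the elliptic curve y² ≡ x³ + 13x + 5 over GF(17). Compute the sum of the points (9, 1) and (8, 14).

(9, 1) + (8, 14). λ = (14 - 1)/(8 - 9) ≡ 13/16 mod 17. 16⁻¹ ≡ 16 (mod 17), so λ ≡ 4.
  x = λ² - 9 - 8 = 16 - 17 ≡ 16; y = λ·(9 - 16) - 1 ≡ 5. → (16, 5)

(16, 5)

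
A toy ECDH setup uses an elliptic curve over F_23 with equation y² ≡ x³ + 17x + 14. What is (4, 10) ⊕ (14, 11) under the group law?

(4, 10) + (14, 11). λ = (11 - 10)/(14 - 4) ≡ 1/10 mod 23. 10⁻¹ ≡ 7 (mod 23), so λ ≡ 7.
  x = λ² - 4 - 14 = 49 - 18 ≡ 8; y = λ·(4 - 8) - 10 ≡ 8. → (8, 8)

(8, 8)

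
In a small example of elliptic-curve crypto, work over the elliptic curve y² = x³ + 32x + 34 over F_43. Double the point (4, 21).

(28, 7)

tangent at (4, 21): λ = (3·4² + 32)/(2·21) ≡ 37/42. 42⁻¹ ≡ 42 (mod 43), so λ ≡ 37·42 ≡ 6.
  x = λ² - 4 - 4 = 36 - 8 ≡ 28; y = λ·(4 - 28) - 21 ≡ 7. → (28, 7)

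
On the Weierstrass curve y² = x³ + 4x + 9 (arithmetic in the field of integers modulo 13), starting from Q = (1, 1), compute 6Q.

(10, 3)

Double-and-add on 6 = (110)₂. Start with Q = (1, 1) for the leading 1-bit.
double: tangent at (1, 1): λ = (3·1² + 4)/(2·1) ≡ 7/2. 2⁻¹ ≡ 7 (mod 13), so λ ≡ 7·7 ≡ 10.
  x = λ² - 1 - 1 = 100 - 2 ≡ 7; y = λ·(1 - 7) - 1 ≡ 4. → (7, 4)
add Q: (7, 4) + (1, 1). λ = (1 - 4)/(1 - 7) ≡ 10/7 mod 13. 7⁻¹ ≡ 2 (mod 13), so λ ≡ 7.
  x = λ² - 7 - 1 = 49 - 8 ≡ 2; y = λ·(7 - 2) - 4 ≡ 5. → (2, 5)
double: tangent at (2, 5): λ = (3·2² + 4)/(2·5) ≡ 3/10. 10⁻¹ ≡ 4 (mod 13), so λ ≡ 3·4 ≡ 12.
  x = λ² - 2 - 2 = 144 - 4 ≡ 10; y = λ·(2 - 10) - 5 ≡ 3. → (10, 3)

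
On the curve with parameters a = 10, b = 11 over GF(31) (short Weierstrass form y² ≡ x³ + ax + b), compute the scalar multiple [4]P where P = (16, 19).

Double-and-add on 4 = (100)₂. Start with P = (16, 19) for the leading 1-bit.
double: tangent at (16, 19): λ = (3·16² + 10)/(2·19) ≡ 3/7. 7⁻¹ ≡ 9 (mod 31), so λ ≡ 3·9 ≡ 27.
  x = λ² - 16 - 16 = 729 - 32 ≡ 15; y = λ·(16 - 15) - 19 ≡ 8. → (15, 8)
double: tangent at (15, 8): λ = (3·15² + 10)/(2·8) ≡ 3/16. 16⁻¹ ≡ 2 (mod 31), so λ ≡ 3·2 ≡ 6.
  x = λ² - 15 - 15 = 36 - 30 ≡ 6; y = λ·(15 - 6) - 8 ≡ 15. → (6, 15)

(6, 15)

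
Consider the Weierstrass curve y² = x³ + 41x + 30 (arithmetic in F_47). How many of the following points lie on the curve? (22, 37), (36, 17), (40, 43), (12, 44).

0

(22, 37): 37² ≡ 6, rhs ≡ 18 → off.
(36, 17): 17² ≡ 7, rhs ≡ 34 → off.
(40, 43): 43² ≡ 16, rhs ≡ 11 → off.
(12, 44): 44² ≡ 9, rhs ≡ 41 → off.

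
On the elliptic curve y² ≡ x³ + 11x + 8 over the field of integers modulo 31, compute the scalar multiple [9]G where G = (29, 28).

(28, 17)

Repeated addition: build up to 9G.
2G: tangent at (29, 28): λ = (3·29² + 11)/(2·28) ≡ 23/25. 25⁻¹ ≡ 5 (mod 31), so λ ≡ 23·5 ≡ 22.
  x = λ² - 29 - 29 = 484 - 58 ≡ 23; y = λ·(29 - 23) - 28 ≡ 11. → (23, 11)
3G: (23, 11) + (29, 28). λ = (28 - 11)/(29 - 23) ≡ 17/6 mod 31. 6⁻¹ ≡ 26 (mod 31) since 6·26 = 156 ≡ 1, so λ ≡ 8.
  x = λ² - 23 - 29 = 64 - 52 ≡ 12; y = λ·(23 - 12) - 11 ≡ 15. → (12, 15)
4G: (12, 15) + (29, 28). λ = (28 - 15)/(29 - 12) ≡ 13/17 mod 31. 17⁻¹ ≡ 11 (mod 31), so λ ≡ 19.
  x = λ² - 12 - 29 = 361 - 41 ≡ 10; y = λ·(12 - 10) - 15 ≡ 23. → (10, 23)
5G: (10, 23) + (29, 28). λ = (28 - 23)/(29 - 10) ≡ 5/19 mod 31. 19⁻¹ ≡ 18 (mod 31) since 19·18 = 342 ≡ 1, so λ ≡ 28.
  x = λ² - 10 - 29 = 784 - 39 ≡ 1; y = λ·(10 - 1) - 23 ≡ 12. → (1, 12)
6G: (1, 12) + (29, 28). λ = (28 - 12)/(29 - 1) ≡ 16/28 mod 31. 28⁻¹ ≡ 10 (mod 31) since 28·10 = 280 ≡ 1, so λ ≡ 5.
  x = λ² - 1 - 29 = 25 - 30 ≡ 26; y = λ·(1 - 26) - 12 ≡ 18. → (26, 18)
7G: (26, 18) + (29, 28). λ = (28 - 18)/(29 - 26) ≡ 10/3 mod 31. 3⁻¹ ≡ 21 (mod 31), so λ ≡ 24.
  x = λ² - 26 - 29 = 576 - 55 ≡ 25; y = λ·(26 - 25) - 18 ≡ 6. → (25, 6)
8G: (25, 6) + (29, 28). λ = (28 - 6)/(29 - 25) ≡ 22/4 mod 31. 4⁻¹ ≡ 8 (mod 31), so λ ≡ 21.
  x = λ² - 25 - 29 = 441 - 54 ≡ 15; y = λ·(25 - 15) - 6 ≡ 18. → (15, 18)
9G: (15, 18) + (29, 28). λ = (28 - 18)/(29 - 15) ≡ 10/14 mod 31. 14⁻¹ ≡ 20 (mod 31) since 14·20 = 280 ≡ 1, so λ ≡ 14.
  x = λ² - 15 - 29 = 196 - 44 ≡ 28; y = λ·(15 - 28) - 18 ≡ 17. → (28, 17)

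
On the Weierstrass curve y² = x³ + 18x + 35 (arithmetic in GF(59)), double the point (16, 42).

tangent at (16, 42): λ = (3·16² + 18)/(2·42) ≡ 19/25. 25⁻¹ ≡ 26 (mod 59) since 25·26 = 650 ≡ 1, so λ ≡ 19·26 ≡ 22.
  x = λ² - 16 - 16 = 484 - 32 ≡ 39; y = λ·(16 - 39) - 42 ≡ 42. → (39, 42)

(39, 42)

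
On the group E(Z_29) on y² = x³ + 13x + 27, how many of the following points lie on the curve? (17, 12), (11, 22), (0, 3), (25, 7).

(17, 12): 12² ≡ 28, rhs ≡ 28 → on.
(11, 22): 22² ≡ 20, rhs ≡ 22 → off.
(0, 3): 3² ≡ 9, rhs ≡ 27 → off.
(25, 7): 7² ≡ 20, rhs ≡ 27 → off.

1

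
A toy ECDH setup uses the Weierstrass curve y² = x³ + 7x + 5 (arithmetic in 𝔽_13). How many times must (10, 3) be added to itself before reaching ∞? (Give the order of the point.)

10

2P: tangent at (10, 3): λ = (3·10² + 7)/(2·3) ≡ 8/6. 6⁻¹ ≡ 11 (mod 13), so λ ≡ 8·11 ≡ 10.
  x = λ² - 10 - 10 = 100 - 20 ≡ 2; y = λ·(10 - 2) - 3 ≡ 12. → (2, 12)
3P: (2, 12) + (10, 3). λ = (3 - 12)/(10 - 2) ≡ 4/8 mod 13. 8⁻¹ ≡ 5 (mod 13), so λ ≡ 7.
  x = λ² - 2 - 10 = 49 - 12 ≡ 11; y = λ·(2 - 11) - 12 ≡ 3. → (11, 3)
4P: (11, 3) + (10, 3). λ = (3 - 3)/(10 - 11) ≡ 0/12 mod 13. 12⁻¹ ≡ 12 (mod 13), so λ ≡ 0.
  x = λ² - 11 - 10 = 0 - 21 ≡ 5; y = λ·(11 - 5) - 3 ≡ 10. → (5, 10)
5P: (5, 10) + (10, 3). λ = (3 - 10)/(10 - 5) ≡ 6/5 mod 13. 5⁻¹ ≡ 8 (mod 13) since 5·8 = 40 ≡ 1, so λ ≡ 9.
  x = λ² - 5 - 10 = 81 - 15 ≡ 1; y = λ·(5 - 1) - 10 ≡ 0. → (1, 0)
6P: (1, 0) + (10, 3). λ = (3 - 0)/(10 - 1) ≡ 3/9 mod 13. 9⁻¹ ≡ 3 (mod 13) since 9·3 = 27 ≡ 1, so λ ≡ 9.
  x = λ² - 1 - 10 = 81 - 11 ≡ 5; y = λ·(1 - 5) - 0 ≡ 3. → (5, 3)
7P: (5, 3) + (10, 3). λ = (3 - 3)/(10 - 5) ≡ 0/5 mod 13. 5⁻¹ ≡ 8 (mod 13) since 5·8 = 40 ≡ 1, so λ ≡ 0.
  x = λ² - 5 - 10 = 0 - 15 ≡ 11; y = λ·(5 - 11) - 3 ≡ 10. → (11, 10)
8P: (11, 10) + (10, 3). λ = (3 - 10)/(10 - 11) ≡ 6/12 mod 13. 12⁻¹ ≡ 12 (mod 13) since 12·12 = 144 ≡ 1, so λ ≡ 7.
  x = λ² - 11 - 10 = 49 - 21 ≡ 2; y = λ·(11 - 2) - 10 ≡ 1. → (2, 1)
9P: (2, 1) + (10, 3). λ = (3 - 1)/(10 - 2) ≡ 2/8 mod 13. 8⁻¹ ≡ 5 (mod 13), so λ ≡ 10.
  x = λ² - 2 - 10 = 100 - 12 ≡ 10; y = λ·(2 - 10) - 1 ≡ 10. → (10, 10)
10P: (10, 10) + (10, 3): same x and y₁ ≡ -y₂, so the sum is ∞.
10P = ∞, so the order is 10.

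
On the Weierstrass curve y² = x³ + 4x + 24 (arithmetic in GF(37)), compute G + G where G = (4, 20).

tangent at (4, 20): λ = (3·4² + 4)/(2·20) ≡ 15/3. 3⁻¹ ≡ 25 (mod 37) since 3·25 = 75 ≡ 1, so λ ≡ 15·25 ≡ 5.
  x = λ² - 4 - 4 = 25 - 8 ≡ 17; y = λ·(4 - 17) - 20 ≡ 26. → (17, 26)

(17, 26)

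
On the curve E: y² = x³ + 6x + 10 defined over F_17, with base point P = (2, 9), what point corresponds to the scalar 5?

Repeated addition: build up to 5P.
2P: tangent at (2, 9): λ = (3·2² + 6)/(2·9) ≡ 1/1. 1⁻¹ ≡ 1 (mod 17), so λ ≡ 1·1 ≡ 1.
  x = λ² - 2 - 2 = 1 - 4 ≡ 14; y = λ·(2 - 14) - 9 ≡ 13. → (14, 13)
3P: (14, 13) + (2, 9). λ = (9 - 13)/(2 - 14) ≡ 13/5 mod 17. 5⁻¹ ≡ 7 (mod 17) since 5·7 = 35 ≡ 1, so λ ≡ 6.
  x = λ² - 14 - 2 = 36 - 16 ≡ 3; y = λ·(14 - 3) - 13 ≡ 2. → (3, 2)
4P: (3, 2) + (2, 9). λ = (9 - 2)/(2 - 3) ≡ 7/16 mod 17. 16⁻¹ ≡ 16 (mod 17), so λ ≡ 10.
  x = λ² - 3 - 2 = 100 - 5 ≡ 10; y = λ·(3 - 10) - 2 ≡ 13. → (10, 13)
5P: (10, 13) + (2, 9). λ = (9 - 13)/(2 - 10) ≡ 13/9 mod 17. 9⁻¹ ≡ 2 (mod 17), so λ ≡ 9.
  x = λ² - 10 - 2 = 81 - 12 ≡ 1; y = λ·(10 - 1) - 13 ≡ 0. → (1, 0)

(1, 0)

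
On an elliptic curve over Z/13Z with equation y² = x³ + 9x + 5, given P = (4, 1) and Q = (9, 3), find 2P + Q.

First 2P:
Repeated addition: build up to 2P.
2P: tangent at (4, 1): λ = (3·4² + 9)/(2·1) ≡ 5/2. 2⁻¹ ≡ 7 (mod 13), so λ ≡ 5·7 ≡ 9.
  x = λ² - 4 - 4 = 81 - 8 ≡ 8; y = λ·(4 - 8) - 1 ≡ 2. → (8, 2)
2P = (8, 2).
Finally 2P + Q:
(8, 2) + (9, 3). λ = (3 - 2)/(9 - 8) ≡ 1/1 mod 13. 1⁻¹ ≡ 1 (mod 13), so λ ≡ 1.
  x = λ² - 8 - 9 = 1 - 17 ≡ 10; y = λ·(8 - 10) - 2 ≡ 9. → (10, 9)

(10, 9)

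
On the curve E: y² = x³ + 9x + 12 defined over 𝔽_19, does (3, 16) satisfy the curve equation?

y² = 16² ≡ 9; x³ + 9x + 12 = 66 ≡ 9 (mod 19). 9 = 9.

yes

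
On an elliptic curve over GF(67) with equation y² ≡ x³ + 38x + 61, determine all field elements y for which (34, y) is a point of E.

x³ + 38x + 61 = 40657 ≡ 55 (mod 67).
Square roots of 55 mod 67: 16 and 51 (since 16² = 256 ≡ 55).

16, 51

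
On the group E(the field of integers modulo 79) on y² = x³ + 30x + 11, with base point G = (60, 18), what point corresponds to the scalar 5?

(41, 22)

Double-and-add on 5 = (101)₂. Start with G = (60, 18) for the leading 1-bit.
double: tangent at (60, 18): λ = (3·60² + 30)/(2·18) ≡ 7/36. 36⁻¹ ≡ 11 (mod 79) since 36·11 = 396 ≡ 1, so λ ≡ 7·11 ≡ 77.
  x = λ² - 60 - 60 = 5929 - 120 ≡ 42; y = λ·(60 - 42) - 18 ≡ 25. → (42, 25)
double: tangent at (42, 25): λ = (3·42² + 30)/(2·25) ≡ 29/50. 50⁻¹ ≡ 49 (mod 79) since 50·49 = 2450 ≡ 1, so λ ≡ 29·49 ≡ 78.
  x = λ² - 42 - 42 = 6084 - 84 ≡ 75; y = λ·(42 - 75) - 25 ≡ 8. → (75, 8)
add G: (75, 8) + (60, 18). λ = (18 - 8)/(60 - 75) ≡ 10/64 mod 79. 64⁻¹ ≡ 21 (mod 79) since 64·21 = 1344 ≡ 1, so λ ≡ 52.
  x = λ² - 75 - 60 = 2704 - 135 ≡ 41; y = λ·(75 - 41) - 8 ≡ 22. → (41, 22)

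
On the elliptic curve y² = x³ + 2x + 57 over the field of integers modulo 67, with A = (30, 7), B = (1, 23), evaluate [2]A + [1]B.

(28, 42)

First 2A:
Repeated addition: build up to 2A.
2A: tangent at (30, 7): λ = (3·30² + 2)/(2·7) ≡ 22/14. 14⁻¹ ≡ 24 (mod 67), so λ ≡ 22·24 ≡ 59.
  x = λ² - 30 - 30 = 3481 - 60 ≡ 4; y = λ·(30 - 4) - 7 ≡ 53. → (4, 53)
2A = (4, 53).
Finally 2A + B:
(4, 53) + (1, 23). λ = (23 - 53)/(1 - 4) ≡ 37/64 mod 67. 64⁻¹ ≡ 22 (mod 67), so λ ≡ 10.
  x = λ² - 4 - 1 = 100 - 5 ≡ 28; y = λ·(4 - 28) - 53 ≡ 42. → (28, 42)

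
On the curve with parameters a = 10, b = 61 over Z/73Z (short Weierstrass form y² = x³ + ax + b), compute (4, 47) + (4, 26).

The two points share x = 4 and their y-coordinates satisfy 47 + 26 ≡ 0 (mod 73), so they are inverses. Their sum is O.

O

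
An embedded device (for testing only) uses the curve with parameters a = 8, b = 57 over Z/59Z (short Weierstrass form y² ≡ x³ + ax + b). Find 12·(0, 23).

Write G = (0, 23).
Double-and-add on 12 = (1100)₂. Start with G = (0, 23) for the leading 1-bit.
double: tangent at (0, 23): λ = (3·0² + 8)/(2·23) ≡ 8/46. 46⁻¹ ≡ 9 (mod 59) since 46·9 = 414 ≡ 1, so λ ≡ 8·9 ≡ 13.
  x = λ² - 0 - 0 = 169 - 0 ≡ 51; y = λ·(0 - 51) - 23 ≡ 22. → (51, 22)
add G: (51, 22) + (0, 23). λ = (23 - 22)/(0 - 51) ≡ 1/8 mod 59. 8⁻¹ ≡ 37 (mod 59), so λ ≡ 37.
  x = λ² - 51 - 0 = 1369 - 51 ≡ 20; y = λ·(51 - 20) - 22 ≡ 4. → (20, 4)
double: tangent at (20, 4): λ = (3·20² + 8)/(2·4) ≡ 28/8. 8⁻¹ ≡ 37 (mod 59) since 8·37 = 296 ≡ 1, so λ ≡ 28·37 ≡ 33.
  x = λ² - 20 - 20 = 1089 - 40 ≡ 46; y = λ·(20 - 46) - 4 ≡ 23. → (46, 23)
double: tangent at (46, 23): λ = (3·46² + 8)/(2·23) ≡ 43/46. 46⁻¹ ≡ 9 (mod 59), so λ ≡ 43·9 ≡ 33.
  x = λ² - 46 - 46 = 1089 - 92 ≡ 53; y = λ·(46 - 53) - 23 ≡ 41. → (53, 41)

(53, 41)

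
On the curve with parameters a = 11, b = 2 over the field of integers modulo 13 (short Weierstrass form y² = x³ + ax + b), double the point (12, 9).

tangent at (12, 9): λ = (3·12² + 11)/(2·9) ≡ 1/5. 5⁻¹ ≡ 8 (mod 13), so λ ≡ 1·8 ≡ 8.
  x = λ² - 12 - 12 = 64 - 24 ≡ 1; y = λ·(12 - 1) - 9 ≡ 1. → (1, 1)

(1, 1)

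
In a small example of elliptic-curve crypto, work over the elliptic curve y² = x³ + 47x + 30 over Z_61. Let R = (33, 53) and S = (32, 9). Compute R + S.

(41, 22)

(33, 53) + (32, 9). λ = (9 - 53)/(32 - 33) ≡ 17/60 mod 61. 60⁻¹ ≡ 60 (mod 61), so λ ≡ 44.
  x = λ² - 33 - 32 = 1936 - 65 ≡ 41; y = λ·(33 - 41) - 53 ≡ 22. → (41, 22)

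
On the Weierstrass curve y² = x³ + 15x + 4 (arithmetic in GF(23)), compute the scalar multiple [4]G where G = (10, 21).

(20, 22)

Repeated addition: build up to 4G.
2G: tangent at (10, 21): λ = (3·10² + 15)/(2·21) ≡ 16/19. 19⁻¹ ≡ 17 (mod 23) since 19·17 = 323 ≡ 1, so λ ≡ 16·17 ≡ 19.
  x = λ² - 10 - 10 = 361 - 20 ≡ 19; y = λ·(10 - 19) - 21 ≡ 15. → (19, 15)
3G: (19, 15) + (10, 21). λ = (21 - 15)/(10 - 19) ≡ 6/14 mod 23. 14⁻¹ ≡ 5 (mod 23) since 14·5 = 70 ≡ 1, so λ ≡ 7.
  x = λ² - 19 - 10 = 49 - 29 ≡ 20; y = λ·(19 - 20) - 15 ≡ 1. → (20, 1)
4G: (20, 1) + (10, 21). λ = (21 - 1)/(10 - 20) ≡ 20/13 mod 23. 13⁻¹ ≡ 16 (mod 23), so λ ≡ 21.
  x = λ² - 20 - 10 = 441 - 30 ≡ 20; y = λ·(20 - 20) - 1 ≡ 22. → (20, 22)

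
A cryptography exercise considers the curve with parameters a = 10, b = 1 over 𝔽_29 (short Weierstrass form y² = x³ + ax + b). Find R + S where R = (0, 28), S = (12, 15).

(0, 28) + (12, 15). λ = (15 - 28)/(12 - 0) ≡ 16/12 mod 29. 12⁻¹ ≡ 17 (mod 29) since 12·17 = 204 ≡ 1, so λ ≡ 11.
  x = λ² - 0 - 12 = 121 - 12 ≡ 22; y = λ·(0 - 22) - 28 ≡ 20. → (22, 20)

(22, 20)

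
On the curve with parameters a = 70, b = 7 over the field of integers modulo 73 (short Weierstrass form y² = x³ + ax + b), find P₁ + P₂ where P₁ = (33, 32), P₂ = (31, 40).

(25, 9)

(33, 32) + (31, 40). λ = (40 - 32)/(31 - 33) ≡ 8/71 mod 73. 71⁻¹ ≡ 36 (mod 73), so λ ≡ 69.
  x = λ² - 33 - 31 = 4761 - 64 ≡ 25; y = λ·(33 - 25) - 32 ≡ 9. → (25, 9)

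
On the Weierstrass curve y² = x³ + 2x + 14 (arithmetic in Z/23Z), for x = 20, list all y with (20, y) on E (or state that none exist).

x³ + 2x + 14 = 8054 ≡ 4 (mod 23).
Square roots of 4 mod 23: 2 and 21 (since 2² = 4 ≡ 4).

2, 21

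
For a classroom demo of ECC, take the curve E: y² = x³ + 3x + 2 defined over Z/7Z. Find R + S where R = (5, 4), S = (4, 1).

(0, 4)

(5, 4) + (4, 1). λ = (1 - 4)/(4 - 5) ≡ 4/6 mod 7. 6⁻¹ ≡ 6 (mod 7), so λ ≡ 3.
  x = λ² - 5 - 4 = 9 - 9 ≡ 0; y = λ·(5 - 0) - 4 ≡ 4. → (0, 4)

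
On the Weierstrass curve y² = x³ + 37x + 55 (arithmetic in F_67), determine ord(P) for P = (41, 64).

11

2P: tangent at (41, 64): λ = (3·41² + 37)/(2·64) ≡ 55/61. 61⁻¹ ≡ 11 (mod 67), so λ ≡ 55·11 ≡ 2.
  x = λ² - 41 - 41 = 4 - 82 ≡ 56; y = λ·(41 - 56) - 64 ≡ 40. → (56, 40)
3P: (56, 40) + (41, 64). λ = (64 - 40)/(41 - 56) ≡ 24/52 mod 67. 52⁻¹ ≡ 58 (mod 67), so λ ≡ 52.
  x = λ² - 56 - 41 = 2704 - 97 ≡ 61; y = λ·(56 - 61) - 40 ≡ 35. → (61, 35)
4P: (61, 35) + (41, 64). λ = (64 - 35)/(41 - 61) ≡ 29/47 mod 67. 47⁻¹ ≡ 10 (mod 67), so λ ≡ 22.
  x = λ² - 61 - 41 = 484 - 102 ≡ 47; y = λ·(61 - 47) - 35 ≡ 5. → (47, 5)
5P: (47, 5) + (41, 64). λ = (64 - 5)/(41 - 47) ≡ 59/61 mod 67. 61⁻¹ ≡ 11 (mod 67) since 61·11 = 671 ≡ 1, so λ ≡ 46.
  x = λ² - 47 - 41 = 2116 - 88 ≡ 18; y = λ·(47 - 18) - 5 ≡ 56. → (18, 56)
6P: (18, 56) + (41, 64). λ = (64 - 56)/(41 - 18) ≡ 8/23 mod 67. 23⁻¹ ≡ 35 (mod 67), so λ ≡ 12.
  x = λ² - 18 - 41 = 144 - 59 ≡ 18; y = λ·(18 - 18) - 56 ≡ 11. → (18, 11)
7P: (18, 11) + (41, 64). λ = (64 - 11)/(41 - 18) ≡ 53/23 mod 67. 23⁻¹ ≡ 35 (mod 67) since 23·35 = 805 ≡ 1, so λ ≡ 46.
  x = λ² - 18 - 41 = 2116 - 59 ≡ 47; y = λ·(18 - 47) - 11 ≡ 62. → (47, 62)
8P: (47, 62) + (41, 64). λ = (64 - 62)/(41 - 47) ≡ 2/61 mod 67. 61⁻¹ ≡ 11 (mod 67), so λ ≡ 22.
  x = λ² - 47 - 41 = 484 - 88 ≡ 61; y = λ·(47 - 61) - 62 ≡ 32. → (61, 32)
9P: (61, 32) + (41, 64). λ = (64 - 32)/(41 - 61) ≡ 32/47 mod 67. 47⁻¹ ≡ 10 (mod 67), so λ ≡ 52.
  x = λ² - 61 - 41 = 2704 - 102 ≡ 56; y = λ·(61 - 56) - 32 ≡ 27. → (56, 27)
10P: (56, 27) + (41, 64). λ = (64 - 27)/(41 - 56) ≡ 37/52 mod 67. 52⁻¹ ≡ 58 (mod 67), so λ ≡ 2.
  x = λ² - 56 - 41 = 4 - 97 ≡ 41; y = λ·(56 - 41) - 27 ≡ 3. → (41, 3)
11P: (41, 3) + (41, 64): same x and y₁ ≡ -y₂, so the sum is the point at infinity.
11P = the point at infinity, so the order is 11.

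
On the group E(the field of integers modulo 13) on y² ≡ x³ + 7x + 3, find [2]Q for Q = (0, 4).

tangent at (0, 4): λ = (3·0² + 7)/(2·4) ≡ 7/8. 8⁻¹ ≡ 5 (mod 13), so λ ≡ 7·5 ≡ 9.
  x = λ² - 0 - 0 = 81 - 0 ≡ 3; y = λ·(0 - 3) - 4 ≡ 8. → (3, 8)

(3, 8)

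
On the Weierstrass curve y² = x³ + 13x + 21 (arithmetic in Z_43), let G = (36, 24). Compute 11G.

Repeated addition: build up to 11G.
2G: tangent at (36, 24): λ = (3·36² + 13)/(2·24) ≡ 31/5. 5⁻¹ ≡ 26 (mod 43) since 5·26 = 130 ≡ 1, so λ ≡ 31·26 ≡ 32.
  x = λ² - 36 - 36 = 1024 - 72 ≡ 6; y = λ·(36 - 6) - 24 ≡ 33. → (6, 33)
3G: (6, 33) + (36, 24). λ = (24 - 33)/(36 - 6) ≡ 34/30 mod 43. 30⁻¹ ≡ 33 (mod 43), so λ ≡ 4.
  x = λ² - 6 - 36 = 16 - 42 ≡ 17; y = λ·(6 - 17) - 33 ≡ 9. → (17, 9)
4G: (17, 9) + (36, 24). λ = (24 - 9)/(36 - 17) ≡ 15/19 mod 43. 19⁻¹ ≡ 34 (mod 43), so λ ≡ 37.
  x = λ² - 17 - 36 = 1369 - 53 ≡ 26; y = λ·(17 - 26) - 9 ≡ 2. → (26, 2)
5G: (26, 2) + (36, 24). λ = (24 - 2)/(36 - 26) ≡ 22/10 mod 43. 10⁻¹ ≡ 13 (mod 43), so λ ≡ 28.
  x = λ² - 26 - 36 = 784 - 62 ≡ 34; y = λ·(26 - 34) - 2 ≡ 32. → (34, 32)
6G: (34, 32) + (36, 24). λ = (24 - 32)/(36 - 34) ≡ 35/2 mod 43. 2⁻¹ ≡ 22 (mod 43), so λ ≡ 39.
  x = λ² - 34 - 36 = 1521 - 70 ≡ 32; y = λ·(34 - 32) - 32 ≡ 3. → (32, 3)
7G: (32, 3) + (36, 24). λ = (24 - 3)/(36 - 32) ≡ 21/4 mod 43. 4⁻¹ ≡ 11 (mod 43) since 4·11 = 44 ≡ 1, so λ ≡ 16.
  x = λ² - 32 - 36 = 256 - 68 ≡ 16; y = λ·(32 - 16) - 3 ≡ 38. → (16, 38)
8G: (16, 38) + (36, 24). λ = (24 - 38)/(36 - 16) ≡ 29/20 mod 43. 20⁻¹ ≡ 28 (mod 43) since 20·28 = 560 ≡ 1, so λ ≡ 38.
  x = λ² - 16 - 36 = 1444 - 52 ≡ 16; y = λ·(16 - 16) - 38 ≡ 5. → (16, 5)
9G: (16, 5) + (36, 24). λ = (24 - 5)/(36 - 16) ≡ 19/20 mod 43. 20⁻¹ ≡ 28 (mod 43), so λ ≡ 16.
  x = λ² - 16 - 36 = 256 - 52 ≡ 32; y = λ·(16 - 32) - 5 ≡ 40. → (32, 40)
10G: (32, 40) + (36, 24). λ = (24 - 40)/(36 - 32) ≡ 27/4 mod 43. 4⁻¹ ≡ 11 (mod 43) since 4·11 = 44 ≡ 1, so λ ≡ 39.
  x = λ² - 32 - 36 = 1521 - 68 ≡ 34; y = λ·(32 - 34) - 40 ≡ 11. → (34, 11)
11G: (34, 11) + (36, 24). λ = (24 - 11)/(36 - 34) ≡ 13/2 mod 43. 2⁻¹ ≡ 22 (mod 43) since 2·22 = 44 ≡ 1, so λ ≡ 28.
  x = λ² - 34 - 36 = 784 - 70 ≡ 26; y = λ·(34 - 26) - 11 ≡ 41. → (26, 41)

(26, 41)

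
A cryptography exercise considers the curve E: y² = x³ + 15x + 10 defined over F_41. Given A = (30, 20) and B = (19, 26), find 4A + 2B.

First 4A:
Repeated addition: build up to 4A.
2A: tangent at (30, 20): λ = (3·30² + 15)/(2·20) ≡ 9/40. 40⁻¹ ≡ 40 (mod 41), so λ ≡ 9·40 ≡ 32.
  x = λ² - 30 - 30 = 1024 - 60 ≡ 21; y = λ·(30 - 21) - 20 ≡ 22. → (21, 22)
3A: (21, 22) + (30, 20). λ = (20 - 22)/(30 - 21) ≡ 39/9 mod 41. 9⁻¹ ≡ 32 (mod 41), so λ ≡ 18.
  x = λ² - 21 - 30 = 324 - 51 ≡ 27; y = λ·(21 - 27) - 22 ≡ 34. → (27, 34)
4A: (27, 34) + (30, 20). λ = (20 - 34)/(30 - 27) ≡ 27/3 mod 41. 3⁻¹ ≡ 14 (mod 41), so λ ≡ 9.
  x = λ² - 27 - 30 = 81 - 57 ≡ 24; y = λ·(27 - 24) - 34 ≡ 34. → (24, 34)
4A = (24, 34).
Next 2B:
Repeated addition: build up to 2B.
2B: tangent at (19, 26): λ = (3·19² + 15)/(2·26) ≡ 32/11. 11⁻¹ ≡ 15 (mod 41) since 11·15 = 165 ≡ 1, so λ ≡ 32·15 ≡ 29.
  x = λ² - 19 - 19 = 841 - 38 ≡ 24; y = λ·(19 - 24) - 26 ≡ 34. → (24, 34)
2B = (24, 34).
Finally 4A + 2B:
tangent at (24, 34): λ = (3·24² + 15)/(2·34) ≡ 21/27. 27⁻¹ ≡ 38 (mod 41), so λ ≡ 21·38 ≡ 19.
  x = λ² - 24 - 24 = 361 - 48 ≡ 26; y = λ·(24 - 26) - 34 ≡ 10. → (26, 10)

(26, 10)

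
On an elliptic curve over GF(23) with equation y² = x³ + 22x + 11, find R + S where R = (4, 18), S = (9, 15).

(4, 18) + (9, 15). λ = (15 - 18)/(9 - 4) ≡ 20/5 mod 23. 5⁻¹ ≡ 14 (mod 23) since 5·14 = 70 ≡ 1, so λ ≡ 4.
  x = λ² - 4 - 9 = 16 - 13 ≡ 3; y = λ·(4 - 3) - 18 ≡ 9. → (3, 9)

(3, 9)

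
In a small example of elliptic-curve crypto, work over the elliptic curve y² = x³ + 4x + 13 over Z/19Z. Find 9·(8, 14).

Write G = (8, 14).
Repeated addition: build up to 9G.
2G: tangent at (8, 14): λ = (3·8² + 4)/(2·14) ≡ 6/9. 9⁻¹ ≡ 17 (mod 19), so λ ≡ 6·17 ≡ 7.
  x = λ² - 8 - 8 = 49 - 16 ≡ 14; y = λ·(8 - 14) - 14 ≡ 1. → (14, 1)
3G: (14, 1) + (8, 14). λ = (14 - 1)/(8 - 14) ≡ 13/13 mod 19. 13⁻¹ ≡ 3 (mod 19) since 13·3 = 39 ≡ 1, so λ ≡ 1.
  x = λ² - 14 - 8 = 1 - 22 ≡ 17; y = λ·(14 - 17) - 1 ≡ 15. → (17, 15)
4G: (17, 15) + (8, 14). λ = (14 - 15)/(8 - 17) ≡ 18/10 mod 19. 10⁻¹ ≡ 2 (mod 19), so λ ≡ 17.
  x = λ² - 17 - 8 = 289 - 25 ≡ 17; y = λ·(17 - 17) - 15 ≡ 4. → (17, 4)
5G: (17, 4) + (8, 14). λ = (14 - 4)/(8 - 17) ≡ 10/10 mod 19. 10⁻¹ ≡ 2 (mod 19), so λ ≡ 1.
  x = λ² - 17 - 8 = 1 - 25 ≡ 14; y = λ·(17 - 14) - 4 ≡ 18. → (14, 18)
6G: (14, 18) + (8, 14). λ = (14 - 18)/(8 - 14) ≡ 15/13 mod 19. 13⁻¹ ≡ 3 (mod 19), so λ ≡ 7.
  x = λ² - 14 - 8 = 49 - 22 ≡ 8; y = λ·(14 - 8) - 18 ≡ 5. → (8, 5)
7G: (8, 5) + (8, 14): same x and y₁ ≡ -y₂, so the sum is the point at infinity.
8G: the point at infinity + (8, 14) = (8, 14) (identity).
9G: tangent at (8, 14): λ = (3·8² + 4)/(2·14) ≡ 6/9. 9⁻¹ ≡ 17 (mod 19), so λ ≡ 6·17 ≡ 7.
  x = λ² - 8 - 8 = 49 - 16 ≡ 14; y = λ·(8 - 14) - 14 ≡ 1. → (14, 1)

(14, 1)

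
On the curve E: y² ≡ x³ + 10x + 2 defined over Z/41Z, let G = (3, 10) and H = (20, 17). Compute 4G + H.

(7, 13)

First 4G:
Double-and-add on 4 = (100)₂. Start with G = (3, 10) for the leading 1-bit.
double: tangent at (3, 10): λ = (3·3² + 10)/(2·10) ≡ 37/20. 20⁻¹ ≡ 39 (mod 41), so λ ≡ 37·39 ≡ 8.
  x = λ² - 3 - 3 = 64 - 6 ≡ 17; y = λ·(3 - 17) - 10 ≡ 1. → (17, 1)
double: tangent at (17, 1): λ = (3·17² + 10)/(2·1) ≡ 16/2. 2⁻¹ ≡ 21 (mod 41), so λ ≡ 16·21 ≡ 8.
  x = λ² - 17 - 17 = 64 - 34 ≡ 30; y = λ·(17 - 30) - 1 ≡ 18. → (30, 18)
4G = (30, 18).
Finally 4G + H:
(30, 18) + (20, 17). λ = (17 - 18)/(20 - 30) ≡ 40/31 mod 41. 31⁻¹ ≡ 4 (mod 41), so λ ≡ 37.
  x = λ² - 30 - 20 = 1369 - 50 ≡ 7; y = λ·(30 - 7) - 18 ≡ 13. → (7, 13)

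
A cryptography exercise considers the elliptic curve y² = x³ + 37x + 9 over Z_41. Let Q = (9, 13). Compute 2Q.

tangent at (9, 13): λ = (3·9² + 37)/(2·13) ≡ 34/26. 26⁻¹ ≡ 30 (mod 41) since 26·30 = 780 ≡ 1, so λ ≡ 34·30 ≡ 36.
  x = λ² - 9 - 9 = 1296 - 18 ≡ 7; y = λ·(9 - 7) - 13 ≡ 18. → (7, 18)

(7, 18)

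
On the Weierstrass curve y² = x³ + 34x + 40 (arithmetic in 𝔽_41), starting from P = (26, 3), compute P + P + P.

(27, 10)

Repeated addition: build up to 3P.
2P: tangent at (26, 3): λ = (3·26² + 34)/(2·3) ≡ 12/6. 6⁻¹ ≡ 7 (mod 41) since 6·7 = 42 ≡ 1, so λ ≡ 12·7 ≡ 2.
  x = λ² - 26 - 26 = 4 - 52 ≡ 34; y = λ·(26 - 34) - 3 ≡ 22. → (34, 22)
3P: (34, 22) + (26, 3). λ = (3 - 22)/(26 - 34) ≡ 22/33 mod 41. 33⁻¹ ≡ 5 (mod 41) since 33·5 = 165 ≡ 1, so λ ≡ 28.
  x = λ² - 34 - 26 = 784 - 60 ≡ 27; y = λ·(34 - 27) - 22 ≡ 10. → (27, 10)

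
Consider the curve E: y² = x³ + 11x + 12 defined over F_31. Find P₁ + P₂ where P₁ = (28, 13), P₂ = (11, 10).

(27, 20)

(28, 13) + (11, 10). λ = (10 - 13)/(11 - 28) ≡ 28/14 mod 31. 14⁻¹ ≡ 20 (mod 31) since 14·20 = 280 ≡ 1, so λ ≡ 2.
  x = λ² - 28 - 11 = 4 - 39 ≡ 27; y = λ·(28 - 27) - 13 ≡ 20. → (27, 20)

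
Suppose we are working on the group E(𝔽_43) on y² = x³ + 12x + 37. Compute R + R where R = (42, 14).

(3, 33)

tangent at (42, 14): λ = (3·42² + 12)/(2·14) ≡ 15/28. 28⁻¹ ≡ 20 (mod 43), so λ ≡ 15·20 ≡ 42.
  x = λ² - 42 - 42 = 1764 - 84 ≡ 3; y = λ·(42 - 3) - 14 ≡ 33. → (3, 33)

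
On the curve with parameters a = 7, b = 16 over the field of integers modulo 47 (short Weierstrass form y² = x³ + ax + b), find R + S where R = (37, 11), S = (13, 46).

(37, 11) + (13, 46). λ = (46 - 11)/(13 - 37) ≡ 35/23 mod 47. 23⁻¹ ≡ 45 (mod 47) since 23·45 = 1035 ≡ 1, so λ ≡ 24.
  x = λ² - 37 - 13 = 576 - 50 ≡ 9; y = λ·(37 - 9) - 11 ≡ 3. → (9, 3)

(9, 3)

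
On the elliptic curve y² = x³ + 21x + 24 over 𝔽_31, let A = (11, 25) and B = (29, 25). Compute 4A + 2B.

First 4A:
Double-and-add on 4 = (100)₂. Start with A = (11, 25) for the leading 1-bit.
double: tangent at (11, 25): λ = (3·11² + 21)/(2·25) ≡ 12/19. 19⁻¹ ≡ 18 (mod 31), so λ ≡ 12·18 ≡ 30.
  x = λ² - 11 - 11 = 900 - 22 ≡ 10; y = λ·(11 - 10) - 25 ≡ 5. → (10, 5)
double: tangent at (10, 5): λ = (3·10² + 21)/(2·5) ≡ 11/10. 10⁻¹ ≡ 28 (mod 31) since 10·28 = 280 ≡ 1, so λ ≡ 11·28 ≡ 29.
  x = λ² - 10 - 10 = 841 - 20 ≡ 15; y = λ·(10 - 15) - 5 ≡ 5. → (15, 5)
4A = (15, 5).
Next 2B:
Repeated addition: build up to 2B.
2B: tangent at (29, 25): λ = (3·29² + 21)/(2·25) ≡ 2/19. 19⁻¹ ≡ 18 (mod 31), so λ ≡ 2·18 ≡ 5.
  x = λ² - 29 - 29 = 25 - 58 ≡ 29; y = λ·(29 - 29) - 25 ≡ 6. → (29, 6)
2B = (29, 6).
Finally 4A + 2B:
(15, 5) + (29, 6). λ = (6 - 5)/(29 - 15) ≡ 1/14 mod 31. 14⁻¹ ≡ 20 (mod 31) since 14·20 = 280 ≡ 1, so λ ≡ 20.
  x = λ² - 15 - 29 = 400 - 44 ≡ 15; y = λ·(15 - 15) - 5 ≡ 26. → (15, 26)

(15, 26)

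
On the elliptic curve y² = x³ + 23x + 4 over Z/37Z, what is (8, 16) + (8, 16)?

tangent at (8, 16): λ = (3·8² + 23)/(2·16) ≡ 30/32. 32⁻¹ ≡ 22 (mod 37) since 32·22 = 704 ≡ 1, so λ ≡ 30·22 ≡ 31.
  x = λ² - 8 - 8 = 961 - 16 ≡ 20; y = λ·(8 - 20) - 16 ≡ 19. → (20, 19)

(20, 19)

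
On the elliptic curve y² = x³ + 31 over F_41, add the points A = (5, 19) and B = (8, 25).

(32, 9)

(5, 19) + (8, 25). λ = (25 - 19)/(8 - 5) ≡ 6/3 mod 41. 3⁻¹ ≡ 14 (mod 41), so λ ≡ 2.
  x = λ² - 5 - 8 = 4 - 13 ≡ 32; y = λ·(5 - 32) - 19 ≡ 9. → (32, 9)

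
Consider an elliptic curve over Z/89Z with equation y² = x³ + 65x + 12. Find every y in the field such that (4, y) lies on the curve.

43, 46

x³ + 65x + 12 = 336 ≡ 69 (mod 89).
Square roots of 69 mod 89: 43 and 46 (since 43² = 1849 ≡ 69).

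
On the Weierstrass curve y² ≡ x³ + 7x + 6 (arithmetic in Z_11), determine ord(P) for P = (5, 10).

2P: tangent at (5, 10): λ = (3·5² + 7)/(2·10) ≡ 5/9. 9⁻¹ ≡ 5 (mod 11), so λ ≡ 5·5 ≡ 3.
  x = λ² - 5 - 5 = 9 - 10 ≡ 10; y = λ·(5 - 10) - 10 ≡ 8. → (10, 8)
3P: (10, 8) + (5, 10). λ = (10 - 8)/(5 - 10) ≡ 2/6 mod 11. 6⁻¹ ≡ 2 (mod 11), so λ ≡ 4.
  x = λ² - 10 - 5 = 16 - 15 ≡ 1; y = λ·(10 - 1) - 8 ≡ 6. → (1, 6)
4P: (1, 6) + (5, 10). λ = (10 - 6)/(5 - 1) ≡ 4/4 mod 11. 4⁻¹ ≡ 3 (mod 11), so λ ≡ 1.
  x = λ² - 1 - 5 = 1 - 6 ≡ 6; y = λ·(1 - 6) - 6 ≡ 0. → (6, 0)
5P: (6, 0) + (5, 10). λ = (10 - 0)/(5 - 6) ≡ 10/10 mod 11. 10⁻¹ ≡ 10 (mod 11), so λ ≡ 1.
  x = λ² - 6 - 5 = 1 - 11 ≡ 1; y = λ·(6 - 1) - 0 ≡ 5. → (1, 5)
6P: (1, 5) + (5, 10). λ = (10 - 5)/(5 - 1) ≡ 5/4 mod 11. 4⁻¹ ≡ 3 (mod 11), so λ ≡ 4.
  x = λ² - 1 - 5 = 16 - 6 ≡ 10; y = λ·(1 - 10) - 5 ≡ 3. → (10, 3)
7P: (10, 3) + (5, 10). λ = (10 - 3)/(5 - 10) ≡ 7/6 mod 11. 6⁻¹ ≡ 2 (mod 11) since 6·2 = 12 ≡ 1, so λ ≡ 3.
  x = λ² - 10 - 5 = 9 - 15 ≡ 5; y = λ·(10 - 5) - 3 ≡ 1. → (5, 1)
8P: (5, 1) + (5, 10): same x and y₁ ≡ -y₂, so the sum is 𝒪.
8P = 𝒪, so the order is 8.

8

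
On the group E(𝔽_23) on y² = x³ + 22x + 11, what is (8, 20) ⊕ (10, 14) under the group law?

(14, 21)

(8, 20) + (10, 14). λ = (14 - 20)/(10 - 8) ≡ 17/2 mod 23. 2⁻¹ ≡ 12 (mod 23), so λ ≡ 20.
  x = λ² - 8 - 10 = 400 - 18 ≡ 14; y = λ·(8 - 14) - 20 ≡ 21. → (14, 21)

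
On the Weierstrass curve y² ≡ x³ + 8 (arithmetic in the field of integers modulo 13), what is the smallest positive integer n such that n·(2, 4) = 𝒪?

4

2P: tangent at (2, 4): λ = (3·2² + 0)/(2·4) ≡ 12/8. 8⁻¹ ≡ 5 (mod 13) since 8·5 = 40 ≡ 1, so λ ≡ 12·5 ≡ 8.
  x = λ² - 2 - 2 = 64 - 4 ≡ 8; y = λ·(2 - 8) - 4 ≡ 0. → (8, 0)
3P: (8, 0) + (2, 4). λ = (4 - 0)/(2 - 8) ≡ 4/7 mod 13. 7⁻¹ ≡ 2 (mod 13), so λ ≡ 8.
  x = λ² - 8 - 2 = 64 - 10 ≡ 2; y = λ·(8 - 2) - 0 ≡ 9. → (2, 9)
4P: (2, 9) + (2, 4): same x and y₁ ≡ -y₂, so the sum is 𝒪.
4P = 𝒪, so the order is 4.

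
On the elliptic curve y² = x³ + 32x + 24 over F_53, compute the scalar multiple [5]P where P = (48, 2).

(35, 20)

Repeated addition: build up to 5P.
2P: tangent at (48, 2): λ = (3·48² + 32)/(2·2) ≡ 1/4. 4⁻¹ ≡ 40 (mod 53), so λ ≡ 1·40 ≡ 40.
  x = λ² - 48 - 48 = 1600 - 96 ≡ 20; y = λ·(48 - 20) - 2 ≡ 5. → (20, 5)
3P: (20, 5) + (48, 2). λ = (2 - 5)/(48 - 20) ≡ 50/28 mod 53. 28⁻¹ ≡ 36 (mod 53) since 28·36 = 1008 ≡ 1, so λ ≡ 51.
  x = λ² - 20 - 48 = 2601 - 68 ≡ 42; y = λ·(20 - 42) - 5 ≡ 39. → (42, 39)
4P: (42, 39) + (48, 2). λ = (2 - 39)/(48 - 42) ≡ 16/6 mod 53. 6⁻¹ ≡ 9 (mod 53) since 6·9 = 54 ≡ 1, so λ ≡ 38.
  x = λ² - 42 - 48 = 1444 - 90 ≡ 29; y = λ·(42 - 29) - 39 ≡ 31. → (29, 31)
5P: (29, 31) + (48, 2). λ = (2 - 31)/(48 - 29) ≡ 24/19 mod 53. 19⁻¹ ≡ 14 (mod 53) since 19·14 = 266 ≡ 1, so λ ≡ 18.
  x = λ² - 29 - 48 = 324 - 77 ≡ 35; y = λ·(29 - 35) - 31 ≡ 20. → (35, 20)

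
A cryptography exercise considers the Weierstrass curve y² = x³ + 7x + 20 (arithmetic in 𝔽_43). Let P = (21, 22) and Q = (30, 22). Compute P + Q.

(35, 21)

(21, 22) + (30, 22). λ = (22 - 22)/(30 - 21) ≡ 0/9 mod 43. 9⁻¹ ≡ 24 (mod 43) since 9·24 = 216 ≡ 1, so λ ≡ 0.
  x = λ² - 21 - 30 = 0 - 51 ≡ 35; y = λ·(21 - 35) - 22 ≡ 21. → (35, 21)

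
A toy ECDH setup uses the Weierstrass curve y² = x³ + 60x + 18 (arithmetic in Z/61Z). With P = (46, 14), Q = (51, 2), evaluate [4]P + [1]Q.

First 4P:
Repeated addition: build up to 4P.
2P: tangent at (46, 14): λ = (3·46² + 60)/(2·14) ≡ 3/28. 28⁻¹ ≡ 24 (mod 61) since 28·24 = 672 ≡ 1, so λ ≡ 3·24 ≡ 11.
  x = λ² - 46 - 46 = 121 - 92 ≡ 29; y = λ·(46 - 29) - 14 ≡ 51. → (29, 51)
3P: (29, 51) + (46, 14). λ = (14 - 51)/(46 - 29) ≡ 24/17 mod 61. 17⁻¹ ≡ 18 (mod 61) since 17·18 = 306 ≡ 1, so λ ≡ 5.
  x = λ² - 29 - 46 = 25 - 75 ≡ 11; y = λ·(29 - 11) - 51 ≡ 39. → (11, 39)
4P: (11, 39) + (46, 14). λ = (14 - 39)/(46 - 11) ≡ 36/35 mod 61. 35⁻¹ ≡ 7 (mod 61) since 35·7 = 245 ≡ 1, so λ ≡ 8.
  x = λ² - 11 - 46 = 64 - 57 ≡ 7; y = λ·(11 - 7) - 39 ≡ 54. → (7, 54)
4P = (7, 54).
Finally 4P + Q:
(7, 54) + (51, 2). λ = (2 - 54)/(51 - 7) ≡ 9/44 mod 61. 44⁻¹ ≡ 43 (mod 61) since 44·43 = 1892 ≡ 1, so λ ≡ 21.
  x = λ² - 7 - 51 = 441 - 58 ≡ 17; y = λ·(7 - 17) - 54 ≡ 41. → (17, 41)

(17, 41)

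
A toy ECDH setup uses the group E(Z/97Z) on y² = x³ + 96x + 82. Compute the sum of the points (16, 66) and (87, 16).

(66, 2)

(16, 66) + (87, 16). λ = (16 - 66)/(87 - 16) ≡ 47/71 mod 97. 71⁻¹ ≡ 41 (mod 97) since 71·41 = 2911 ≡ 1, so λ ≡ 84.
  x = λ² - 16 - 87 = 7056 - 103 ≡ 66; y = λ·(16 - 66) - 66 ≡ 2. → (66, 2)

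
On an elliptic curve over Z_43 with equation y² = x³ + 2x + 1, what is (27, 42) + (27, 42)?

(36, 26)

tangent at (27, 42): λ = (3·27² + 2)/(2·42) ≡ 39/41. 41⁻¹ ≡ 21 (mod 43) since 41·21 = 861 ≡ 1, so λ ≡ 39·21 ≡ 2.
  x = λ² - 27 - 27 = 4 - 54 ≡ 36; y = λ·(27 - 36) - 42 ≡ 26. → (36, 26)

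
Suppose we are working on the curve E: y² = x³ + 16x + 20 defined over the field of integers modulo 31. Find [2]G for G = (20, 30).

(11, 16)

tangent at (20, 30): λ = (3·20² + 16)/(2·30) ≡ 7/29. 29⁻¹ ≡ 15 (mod 31), so λ ≡ 7·15 ≡ 12.
  x = λ² - 20 - 20 = 144 - 40 ≡ 11; y = λ·(20 - 11) - 30 ≡ 16. → (11, 16)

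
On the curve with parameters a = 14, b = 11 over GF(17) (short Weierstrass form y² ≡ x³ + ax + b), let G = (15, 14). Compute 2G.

(2, 9)

tangent at (15, 14): λ = (3·15² + 14)/(2·14) ≡ 9/11. 11⁻¹ ≡ 14 (mod 17) since 11·14 = 154 ≡ 1, so λ ≡ 9·14 ≡ 7.
  x = λ² - 15 - 15 = 49 - 30 ≡ 2; y = λ·(15 - 2) - 14 ≡ 9. → (2, 9)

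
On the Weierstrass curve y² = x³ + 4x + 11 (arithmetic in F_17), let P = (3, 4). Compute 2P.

(13, 4)

tangent at (3, 4): λ = (3·3² + 4)/(2·4) ≡ 14/8. 8⁻¹ ≡ 15 (mod 17), so λ ≡ 14·15 ≡ 6.
  x = λ² - 3 - 3 = 36 - 6 ≡ 13; y = λ·(3 - 13) - 4 ≡ 4. → (13, 4)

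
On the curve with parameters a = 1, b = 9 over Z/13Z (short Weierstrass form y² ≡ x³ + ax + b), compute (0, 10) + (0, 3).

O

The two points share x = 0 and their y-coordinates satisfy 10 + 3 ≡ 0 (mod 13), so they are inverses. Their sum is ∞.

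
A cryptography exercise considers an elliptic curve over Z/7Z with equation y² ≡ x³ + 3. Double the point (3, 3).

(2, 5)

tangent at (3, 3): λ = (3·3² + 0)/(2·3) ≡ 6/6. 6⁻¹ ≡ 6 (mod 7), so λ ≡ 6·6 ≡ 1.
  x = λ² - 3 - 3 = 1 - 6 ≡ 2; y = λ·(3 - 2) - 3 ≡ 5. → (2, 5)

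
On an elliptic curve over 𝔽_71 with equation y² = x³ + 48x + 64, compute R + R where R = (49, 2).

tangent at (49, 2): λ = (3·49² + 48)/(2·2) ≡ 9/4. 4⁻¹ ≡ 18 (mod 71) since 4·18 = 72 ≡ 1, so λ ≡ 9·18 ≡ 20.
  x = λ² - 49 - 49 = 400 - 98 ≡ 18; y = λ·(49 - 18) - 2 ≡ 50. → (18, 50)

(18, 50)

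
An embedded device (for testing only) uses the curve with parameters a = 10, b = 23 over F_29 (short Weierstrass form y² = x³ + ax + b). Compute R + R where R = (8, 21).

tangent at (8, 21): λ = (3·8² + 10)/(2·21) ≡ 28/13. 13⁻¹ ≡ 9 (mod 29) since 13·9 = 117 ≡ 1, so λ ≡ 28·9 ≡ 20.
  x = λ² - 8 - 8 = 400 - 16 ≡ 7; y = λ·(8 - 7) - 21 ≡ 28. → (7, 28)

(7, 28)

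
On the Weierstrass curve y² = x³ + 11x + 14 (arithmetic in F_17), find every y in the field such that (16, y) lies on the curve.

x³ + 11x + 14 = 4286 ≡ 2 (mod 17).
Square roots of 2 mod 17: 6 and 11 (since 6² = 36 ≡ 2).

6, 11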